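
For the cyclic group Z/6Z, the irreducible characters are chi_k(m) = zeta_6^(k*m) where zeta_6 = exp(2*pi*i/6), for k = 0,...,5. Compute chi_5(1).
chi_5(1) = zeta_6^5 = exp(-I*pi/3)

Justification: chi_5(1) = zeta_6^(5*1) = zeta_6^5. Since zeta_6^6 = 1, this equals zeta_6^5 = exp(2*pi*i*5/6) = exp(-I*pi/3).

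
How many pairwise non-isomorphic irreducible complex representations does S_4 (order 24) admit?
5

Derivation: The number of irreducible complex representations of a finite group equals its number of conjugacy classes. Conjugacy classes in S_4 correspond to cycle types, i.e. partitions of 4; there are p(4) = 5 of them, so S_4 (order 24) has exactly 5 irreducible complex representations.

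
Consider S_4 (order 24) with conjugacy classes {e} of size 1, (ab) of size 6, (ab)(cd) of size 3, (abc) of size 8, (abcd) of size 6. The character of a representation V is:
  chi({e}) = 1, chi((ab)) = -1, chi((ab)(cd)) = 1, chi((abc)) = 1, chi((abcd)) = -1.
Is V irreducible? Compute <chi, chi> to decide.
Irreducible: <chi, chi> = 1.

Solution. <chi, chi> = (1/|G|) sum_C |C| * |chi(C)|^2 = (1/24)[1*|1|^2 + 6*|-1|^2 + 3*|1|^2 + 8*|1|^2 + 6*|-1|^2]
  = (1/24)[(1) + (6) + (3) + (8) + (6)] = 24/24 = 1.
A character is irreducible iff <chi, chi> = 1, so this representation is irreducible.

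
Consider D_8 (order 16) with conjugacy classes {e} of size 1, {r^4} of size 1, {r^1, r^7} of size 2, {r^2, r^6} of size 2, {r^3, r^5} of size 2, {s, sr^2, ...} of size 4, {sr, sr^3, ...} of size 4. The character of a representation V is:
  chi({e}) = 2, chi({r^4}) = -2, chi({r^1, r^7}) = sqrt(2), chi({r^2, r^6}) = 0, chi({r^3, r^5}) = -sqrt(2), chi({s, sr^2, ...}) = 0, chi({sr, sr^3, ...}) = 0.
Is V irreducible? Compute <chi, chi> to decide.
Irreducible: <chi, chi> = 1.

Working: <chi, chi> = (1/|G|) sum_C |C| * |chi(C)|^2 = (1/16)[1*|2|^2 + 1*|-2|^2 + 2*|sqrt(2)|^2 + 2*|0|^2 + 2*|-sqrt(2)|^2 + 4*|0|^2 + 4*|0|^2]
  = (1/16)[(4) + (4) + (4) + (0) + (4) + (0) + (0)] = 16/16 = 1.
A character is irreducible iff <chi, chi> = 1, so this representation is irreducible.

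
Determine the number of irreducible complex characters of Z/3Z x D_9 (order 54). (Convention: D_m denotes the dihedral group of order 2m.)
18

Argument: The number of irreducible complex representations of a finite group equals its number of conjugacy classes. For a direct product, #classes(G x H) = #classes(G) * #classes(H). Z/3Z has 3 classes (abelian), D_9 has 6 classes, so 3 * 6 = 18, so Z/3Z x D_9 (order 54) has exactly 18 irreducible complex representations.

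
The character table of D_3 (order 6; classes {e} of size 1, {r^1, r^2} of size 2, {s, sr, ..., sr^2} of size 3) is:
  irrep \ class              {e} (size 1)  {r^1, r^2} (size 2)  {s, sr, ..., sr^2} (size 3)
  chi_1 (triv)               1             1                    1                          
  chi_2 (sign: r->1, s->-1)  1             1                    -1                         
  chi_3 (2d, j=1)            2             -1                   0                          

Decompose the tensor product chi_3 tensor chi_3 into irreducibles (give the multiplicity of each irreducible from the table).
chi_3 tensor chi_3 = chi_1 + chi_2 + chi_3 (all other irreducibles have multiplicity 0).

Details: The character of a tensor product is the pointwise product (chi_3 * chi_3)(C) = chi_3(C) * chi_3(C):
  {e}: (2)*(2), {r^1, r^2}: (-1)*(-1), {s, sr, ..., sr^2}: (0)*(0)
so (chi_3 * chi_3) takes values
  {e} -> 4, {r^1, r^2} -> 1, {s, sr, ..., sr^2} -> 0.
Now take the inner product of this character with each irreducible chi from the table, <chi_3*chi_3, chi> = (1/6) sum_C |C| (chi_3*chi_3)(C) conj(chi(C)):
  <chi_3*chi_3, chi_1> = (1/6)[1*(4)*conj(1) + 2*(1)*conj(1) + 3*(0)*conj(1)]
      = (1/6)[(4) + (2) + (0)] = 6/6 = 1
  <chi_3*chi_3, chi_2> = (1/6)[1*(4)*conj(1) + 2*(1)*conj(1) + 3*(0)*conj(-1)]
      = (1/6)[(4) + (2) + (0)] = 6/6 = 1
  <chi_3*chi_3, chi_3> = (1/6)[1*(4)*conj(2) + 2*(1)*conj(-1) + 3*(0)*conj(0)]
      = (1/6)[(8) + (-2) + (0)] = 6/6 = 1
Hence the multiplicities are chi_1: 1, chi_2: 1, chi_3: 1. Dimension check: dim(chi_3)*dim(chi_3) = 2*2 = 4 and sum (mult * dim) = 1*1 + 1*1 + 1*2 = 4.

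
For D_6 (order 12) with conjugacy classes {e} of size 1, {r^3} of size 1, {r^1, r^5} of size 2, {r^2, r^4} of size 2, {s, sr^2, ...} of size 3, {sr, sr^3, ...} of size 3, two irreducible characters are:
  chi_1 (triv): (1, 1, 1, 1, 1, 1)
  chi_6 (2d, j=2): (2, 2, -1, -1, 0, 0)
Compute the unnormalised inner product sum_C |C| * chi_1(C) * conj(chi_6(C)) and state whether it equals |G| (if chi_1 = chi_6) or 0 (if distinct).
Sum = 0; so <chi_1, chi_6> = 0 (distinct irreducibles are orthogonal).

Derivation: Compute term by term over conjugacy classes (|C| * chi_1(C) * conj(chi_6(C))):
  1*(1)*conj(2) + 1*(1)*conj(2) + 2*(1)*conj(-1) + 2*(1)*conj(-1) + 3*(1)*conj(0) + 3*(1)*conj(0)
  = (2) + (2) + (-2) + (-2) + (0) + (0)
  = 0.
Dividing by |G| = 12 gives 0/12 = 0, matching the row-orthogonality relation <chi_1, chi_6> = [chi_1 = chi_6].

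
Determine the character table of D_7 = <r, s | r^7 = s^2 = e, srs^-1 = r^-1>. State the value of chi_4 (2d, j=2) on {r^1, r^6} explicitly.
Conjugacy classes: {e} of size 1, {r^1, r^6} of size 2, {r^2, r^5} of size 2, {r^3, r^4} of size 2, {s, sr, ..., sr^6} of size 7.
Character table:
  irrep \ class              {e} (size 1)  {r^1, r^6} (size 2)  {r^2, r^5} (size 2)  {r^3, r^4} (size 2)  {s, sr, ..., sr^6} (size 7)
  chi_1 (triv)               1             1                    1                    1                    1                          
  chi_2 (sign: r->1, s->-1)  1             1                    1                    1                    -1                         
  chi_3 (2d, j=1)            2             2*cos(2*pi/7)        -2*cos(3*pi/7)       -2*cos(pi/7)         0                          
  chi_4 (2d, j=2)            2             -2*cos(3*pi/7)       -2*cos(pi/7)         2*cos(2*pi/7)        0                          
  chi_5 (2d, j=3)            2             -2*cos(pi/7)         2*cos(2*pi/7)        -2*cos(3*pi/7)       0                          

Spot check: chi_4 (2d, j=2) on {r^1, r^6} = -2*cos(3*pi/7).

Reasoning: D_7 has order 2*7 = 14 with 5 conjugacy classes, hence 5 irreducibles. Sum of squared dims 1 + 1 + 4 + 4 + 4 = 14 = |G|. Linear characters come from the abelianisation; the 2-dimensional irreps have character r^k -> 2*cos(2*pi*j*k/7), reflections -> 0.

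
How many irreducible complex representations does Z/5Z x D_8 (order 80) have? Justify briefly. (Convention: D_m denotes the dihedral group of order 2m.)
35

Argument: The number of irreducible complex representations of a finite group equals its number of conjugacy classes. For a direct product, #classes(G x H) = #classes(G) * #classes(H). Z/5Z has 5 classes (abelian), D_8 has 7 classes, so 5 * 7 = 35, so Z/5Z x D_8 (order 80) has exactly 35 irreducible complex representations.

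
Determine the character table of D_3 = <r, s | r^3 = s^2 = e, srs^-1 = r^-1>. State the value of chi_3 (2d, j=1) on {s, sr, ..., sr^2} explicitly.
Conjugacy classes: {e} of size 1, {r^1, r^2} of size 2, {s, sr, ..., sr^2} of size 3.
Character table:
  irrep \ class              {e} (size 1)  {r^1, r^2} (size 2)  {s, sr, ..., sr^2} (size 3)
  chi_1 (triv)               1             1                    1                          
  chi_2 (sign: r->1, s->-1)  1             1                    -1                         
  chi_3 (2d, j=1)            2             -1                   0                          

Spot check: chi_3 (2d, j=1) on {s, sr, ..., sr^2} = 0.

Argument: D_3 has order 2*3 = 6 with 3 conjugacy classes, hence 3 irreducibles. Sum of squared dims 1 + 1 + 4 = 6 = |G|. Linear characters come from the abelianisation; the 2-dimensional irreps have character r^k -> 2*cos(2*pi*j*k/3), reflections -> 0.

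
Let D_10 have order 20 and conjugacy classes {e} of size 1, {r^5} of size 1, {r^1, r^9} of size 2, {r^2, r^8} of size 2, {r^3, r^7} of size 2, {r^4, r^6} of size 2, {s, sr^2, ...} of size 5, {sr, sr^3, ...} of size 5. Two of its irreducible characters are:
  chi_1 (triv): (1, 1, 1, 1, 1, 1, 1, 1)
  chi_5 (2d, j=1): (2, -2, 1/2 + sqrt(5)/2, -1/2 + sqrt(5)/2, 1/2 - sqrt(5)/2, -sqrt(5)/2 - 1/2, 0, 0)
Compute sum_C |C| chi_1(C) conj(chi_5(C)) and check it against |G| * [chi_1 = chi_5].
Sum = 0; so <chi_1, chi_5> = 0 (distinct irreducibles are orthogonal).

Proof sketch: Compute term by term over conjugacy classes (|C| * chi_1(C) * conj(chi_5(C))):
  1*(1)*conj(2) + 1*(1)*conj(-2) + 2*(1)*conj(1/2 + sqrt(5)/2) + 2*(1)*conj(-1/2 + sqrt(5)/2) + 2*(1)*conj(1/2 - sqrt(5)/2) + 2*(1)*conj(-sqrt(5)/2 - 1/2) + 5*(1)*conj(0) + 5*(1)*conj(0)
  = (2) + (-2) + (1 + sqrt(5)) + (-1 + sqrt(5)) + (1 - sqrt(5)) + (-sqrt(5) - 1) + (0) + (0)
  = 0.
Dividing by |G| = 20 gives 0/20 = 0, matching the row-orthogonality relation <chi_1, chi_5> = [chi_1 = chi_5].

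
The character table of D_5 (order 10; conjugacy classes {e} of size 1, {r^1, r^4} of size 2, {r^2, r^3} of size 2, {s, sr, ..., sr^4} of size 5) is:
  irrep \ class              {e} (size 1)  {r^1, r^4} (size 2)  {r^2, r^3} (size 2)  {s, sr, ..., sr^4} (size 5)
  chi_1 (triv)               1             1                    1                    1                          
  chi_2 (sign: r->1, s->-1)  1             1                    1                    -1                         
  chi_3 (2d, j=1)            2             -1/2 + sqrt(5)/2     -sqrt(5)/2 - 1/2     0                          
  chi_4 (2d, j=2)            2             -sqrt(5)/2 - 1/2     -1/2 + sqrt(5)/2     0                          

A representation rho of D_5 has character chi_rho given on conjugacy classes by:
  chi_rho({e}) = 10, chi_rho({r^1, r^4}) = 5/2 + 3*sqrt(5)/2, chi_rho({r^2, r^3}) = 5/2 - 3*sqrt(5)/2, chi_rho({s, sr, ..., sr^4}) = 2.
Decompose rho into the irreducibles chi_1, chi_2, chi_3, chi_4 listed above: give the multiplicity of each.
Multiplicities: chi_1: 3, chi_2: 1, chi_3: 3, chi_4: 0.

Justification: Use <chi_rho, chi> = (1/|G|) sum_C |C| * chi_rho(C) * conj(chi(C)) with |G| = 10 for each irreducible chi in the table:
  <chi_rho, chi_1> = (1/10)[1*(10)*conj(1) + 2*(5/2 + 3*sqrt(5)/2)*conj(1) + 2*(5/2 - 3*sqrt(5)/2)*conj(1) + 5*(2)*conj(1)]
      = (1/10)[(10) + (5 + 3*sqrt(5)) + (5 - 3*sqrt(5)) + (10)] = 30/10 = 3
  <chi_rho, chi_2> = (1/10)[1*(10)*conj(1) + 2*(5/2 + 3*sqrt(5)/2)*conj(1) + 2*(5/2 - 3*sqrt(5)/2)*conj(1) + 5*(2)*conj(-1)]
      = (1/10)[(10) + (5 + 3*sqrt(5)) + (5 - 3*sqrt(5)) + (-10)] = 10/10 = 1
  <chi_rho, chi_3> = (1/10)[1*(10)*conj(2) + 2*(5/2 + 3*sqrt(5)/2)*conj(-1/2 + sqrt(5)/2) + 2*(5/2 - 3*sqrt(5)/2)*conj(-sqrt(5)/2 - 1/2) + 5*(2)*conj(0)]
      = (1/10)[(20) + (sqrt(5) + 5) + (5 - sqrt(5)) + (0)] = 30/10 = 3
  <chi_rho, chi_4> = (1/10)[1*(10)*conj(2) + 2*(5/2 + 3*sqrt(5)/2)*conj(-sqrt(5)/2 - 1/2) + 2*(5/2 - 3*sqrt(5)/2)*conj(-1/2 + sqrt(5)/2) + 5*(2)*conj(0)]
      = (1/10)[(20) + (-10 - 4*sqrt(5)) + (-10 + 4*sqrt(5)) + (0)] = 0/10 = 0
Dimension check: dim(rho) = sum (mult * dim) = 3*1 + 1*1 + 3*2 + 0*2 = 10 = chi_rho(e) = 10.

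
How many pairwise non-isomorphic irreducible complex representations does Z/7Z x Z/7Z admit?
49

Explanation: The number of irreducible complex representations of a finite group equals its number of conjugacy classes. Z/7Z x Z/7Z is abelian of order 49, so every element is its own conjugacy class: 49 classes, so Z/7Z x Z/7Z (order 49) has exactly 49 irreducible complex representations.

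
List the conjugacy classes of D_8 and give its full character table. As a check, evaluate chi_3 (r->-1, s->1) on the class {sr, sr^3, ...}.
Conjugacy classes: {e} of size 1, {r^4} of size 1, {r^1, r^7} of size 2, {r^2, r^6} of size 2, {r^3, r^5} of size 2, {s, sr^2, ...} of size 4, {sr, sr^3, ...} of size 4.
Character table:
  irrep \ class              {e} (size 1)  {r^4} (size 1)  {r^1, r^7} (size 2)  {r^2, r^6} (size 2)  {r^3, r^5} (size 2)  {s, sr^2, ...} (size 4)  {sr, sr^3, ...} (size 4)
  chi_1 (triv)               1             1               1                    1                    1                    1                        1                       
  chi_2 (sign: r->1, s->-1)  1             1               1                    1                    1                    -1                       -1                      
  chi_3 (r->-1, s->1)        1             1               -1                   1                    -1                   1                        -1                      
  chi_4 (r->-1, s->-1)       1             1               -1                   1                    -1                   -1                       1                       
  chi_5 (2d, j=1)            2             -2              sqrt(2)              0                    -sqrt(2)             0                        0                       
  chi_6 (2d, j=2)            2             2               0                    -2                   0                    0                        0                       
  chi_7 (2d, j=3)            2             -2              -sqrt(2)             0                    sqrt(2)              0                        0                       

Spot check: chi_3 (r->-1, s->1) on {sr, sr^3, ...} = -1.

Solution. D_8 has order 2*8 = 16 with 7 conjugacy classes, hence 7 irreducibles. Sum of squared dims 1 + 1 + 1 + 1 + 4 + 4 + 4 = 16 = |G|. Linear characters come from the abelianisation; the 2-dimensional irreps have character r^k -> 2*cos(2*pi*j*k/8), reflections -> 0.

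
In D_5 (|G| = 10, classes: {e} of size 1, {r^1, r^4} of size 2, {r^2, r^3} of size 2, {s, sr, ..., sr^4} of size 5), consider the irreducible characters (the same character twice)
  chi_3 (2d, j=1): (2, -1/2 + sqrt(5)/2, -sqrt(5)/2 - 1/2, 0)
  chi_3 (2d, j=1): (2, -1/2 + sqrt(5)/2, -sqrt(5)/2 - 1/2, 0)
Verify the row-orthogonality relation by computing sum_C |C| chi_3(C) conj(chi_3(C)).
Sum = 10 = |G| = 10; so <chi_3, chi_3> = 1 (norm-1 confirms irreducibility).

Argument: Compute term by term over conjugacy classes (|C| * chi_3(C) * conj(chi_3(C))):
  1*(2)*conj(2) + 2*(-1/2 + sqrt(5)/2)*conj(-1/2 + sqrt(5)/2) + 2*(-sqrt(5)/2 - 1/2)*conj(-sqrt(5)/2 - 1/2) + 5*(0)*conj(0)
  = (4) + (3 - sqrt(5)) + (sqrt(5) + 3) + (0)
  = 10.
Dividing by |G| = 10 gives 10/10 = 1, matching the row-orthogonality relation <chi_3, chi_3> = [chi_3 = chi_3].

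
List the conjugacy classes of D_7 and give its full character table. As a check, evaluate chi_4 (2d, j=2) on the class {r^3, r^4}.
Conjugacy classes: {e} of size 1, {r^1, r^6} of size 2, {r^2, r^5} of size 2, {r^3, r^4} of size 2, {s, sr, ..., sr^6} of size 7.
Character table:
  irrep \ class              {e} (size 1)  {r^1, r^6} (size 2)  {r^2, r^5} (size 2)  {r^3, r^4} (size 2)  {s, sr, ..., sr^6} (size 7)
  chi_1 (triv)               1             1                    1                    1                    1                          
  chi_2 (sign: r->1, s->-1)  1             1                    1                    1                    -1                         
  chi_3 (2d, j=1)            2             2*cos(2*pi/7)        -2*cos(3*pi/7)       -2*cos(pi/7)         0                          
  chi_4 (2d, j=2)            2             -2*cos(3*pi/7)       -2*cos(pi/7)         2*cos(2*pi/7)        0                          
  chi_5 (2d, j=3)            2             -2*cos(pi/7)         2*cos(2*pi/7)        -2*cos(3*pi/7)       0                          

Spot check: chi_4 (2d, j=2) on {r^3, r^4} = 2*cos(2*pi/7).

Details: D_7 has order 2*7 = 14 with 5 conjugacy classes, hence 5 irreducibles. Sum of squared dims 1 + 1 + 4 + 4 + 4 = 14 = |G|. Linear characters come from the abelianisation; the 2-dimensional irreps have character r^k -> 2*cos(2*pi*j*k/7), reflections -> 0.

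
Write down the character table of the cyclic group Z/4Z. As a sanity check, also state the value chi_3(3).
Character table of Z/4Z (irreps indexed chi_0,...,chi_3 with chi_k(m) = zeta_4^(k*m), zeta_4 = exp(2*pi*i/4)):
  irrep \ class  {0} (size 1)  {1} (size 1)  {2} (size 1)  {3} (size 1)
  chi_0          1             1             1             1           
  chi_1          1             I             -1            -I          
  chi_2          1             -1            1             -1          
  chi_3          1             -I            -1            I           

Spot check: chi_3(3) = zeta_4^(3*3) = zeta_4^9 = I.

Argument: Z/4Z is abelian, so all 4 irreducible complex representations are 1-dimensional. They are given by chi_k(m) = zeta_4^(k*m) for k = 0,...,3. Row orthogonality: sum_m chi_k(m) conj(chi_l(m)) = 4 * [k = l].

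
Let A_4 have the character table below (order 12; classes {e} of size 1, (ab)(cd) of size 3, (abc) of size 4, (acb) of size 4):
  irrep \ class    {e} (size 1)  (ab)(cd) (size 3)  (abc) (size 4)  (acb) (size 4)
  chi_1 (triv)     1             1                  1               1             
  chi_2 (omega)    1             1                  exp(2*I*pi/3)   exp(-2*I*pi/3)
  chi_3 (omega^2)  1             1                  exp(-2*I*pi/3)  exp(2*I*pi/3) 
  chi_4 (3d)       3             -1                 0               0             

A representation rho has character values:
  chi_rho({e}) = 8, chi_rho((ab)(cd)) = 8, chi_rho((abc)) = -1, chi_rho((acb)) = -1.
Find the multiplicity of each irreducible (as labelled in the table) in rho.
Multiplicities: chi_1: 2, chi_2: 3, chi_3: 3, chi_4: 0.

Use <chi_rho, chi> = (1/|G|) sum_C |C| * chi_rho(C) * conj(chi(C)) with |G| = 12 for each irreducible chi in the table:
  <chi_rho, chi_1> = (1/12)[1*(8)*conj(1) + 3*(8)*conj(1) + 4*(-1)*conj(1) + 4*(-1)*conj(1)]
      = (1/12)[(8) + (24) + (-4) + (-4)] = 24/12 = 2
  <chi_rho, chi_2> = (1/12)[1*(8)*conj(1) + 3*(8)*conj(1) + 4*(-1)*conj(exp(2*I*pi/3)) + 4*(-1)*conj(exp(-2*I*pi/3))]
      = (1/12)[(8) + (24) + (12 + 8*exp(-2*I*pi/3) + 12*exp(2*I*pi/3)) + (12 + 12*exp(-2*I*pi/3) + 8*exp(2*I*pi/3))] = 36/12 = 3
  <chi_rho, chi_3> = (1/12)[1*(8)*conj(1) + 3*(8)*conj(1) + 4*(-1)*conj(exp(-2*I*pi/3)) + 4*(-1)*conj(exp(2*I*pi/3))]
      = (1/12)[(8) + (24) + (12 + 12*exp(-2*I*pi/3) + 8*exp(2*I*pi/3)) + (12 + 8*exp(-2*I*pi/3) + 12*exp(2*I*pi/3))] = 36/12 = 3
  <chi_rho, chi_4> = (1/12)[1*(8)*conj(3) + 3*(8)*conj(-1) + 4*(-1)*conj(0) + 4*(-1)*conj(0)]
      = (1/12)[(24) + (-24) + (0) + (0)] = 0/12 = 0
(Exp terms are combined using exp(i*s)*conj(exp(i*t)) = exp(i*(s-t)), and sums of them are collapsed using the identity that for every m > 1 the m distinct m-th roots of unity sum to 0, e.g. 1 + exp(2*I*pi/3) + exp(-2*I*pi/3) = 0.)
Dimension check: dim(rho) = sum (mult * dim) = 2*1 + 3*1 + 3*1 + 0*3 = 8 = chi_rho(e) = 8.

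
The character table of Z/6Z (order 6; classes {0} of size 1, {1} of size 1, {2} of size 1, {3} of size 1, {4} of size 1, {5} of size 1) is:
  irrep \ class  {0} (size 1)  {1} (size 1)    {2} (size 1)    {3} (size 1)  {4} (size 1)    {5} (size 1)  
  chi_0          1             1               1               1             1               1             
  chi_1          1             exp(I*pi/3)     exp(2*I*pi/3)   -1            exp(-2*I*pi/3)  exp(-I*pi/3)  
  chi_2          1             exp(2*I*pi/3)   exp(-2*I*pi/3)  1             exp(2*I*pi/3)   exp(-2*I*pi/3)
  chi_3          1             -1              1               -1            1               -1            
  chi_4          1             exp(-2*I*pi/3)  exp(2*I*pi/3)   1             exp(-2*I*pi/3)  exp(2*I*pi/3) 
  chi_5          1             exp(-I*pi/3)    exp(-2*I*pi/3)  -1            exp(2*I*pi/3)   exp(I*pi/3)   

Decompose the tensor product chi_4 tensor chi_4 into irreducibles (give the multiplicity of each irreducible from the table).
chi_4 tensor chi_4 = chi_2 (all other irreducibles have multiplicity 0).

Justification: The character of a tensor product is the pointwise product (chi_4 * chi_4)(C) = chi_4(C) * chi_4(C):
  {0}: (1)*(1), {1}: (exp(-2*I*pi/3))*(exp(-2*I*pi/3)), {2}: (exp(2*I*pi/3))*(exp(2*I*pi/3)), {3}: (1)*(1), {4}: (exp(-2*I*pi/3))*(exp(-2*I*pi/3)), {5}: (exp(2*I*pi/3))*(exp(2*I*pi/3))
so (chi_4 * chi_4) takes values
  {0} -> 1, {1} -> exp(2*I*pi/3), {2} -> exp(-2*I*pi/3), {3} -> 1, {4} -> exp(2*I*pi/3), {5} -> exp(-2*I*pi/3).
Now take the inner product of this character with each irreducible chi from the table, <chi_4*chi_4, chi> = (1/6) sum_C |C| (chi_4*chi_4)(C) conj(chi(C)):
  <chi_4*chi_4, chi_0> = (1/6)[1*(1)*conj(1) + 1*(exp(2*I*pi/3))*conj(1) + 1*(exp(-2*I*pi/3))*conj(1) + 1*(1)*conj(1) + 1*(exp(2*I*pi/3))*conj(1) + 1*(exp(-2*I*pi/3))*conj(1)]
      = (1/6)[(1) + (exp(2*I*pi/3)) + (exp(-2*I*pi/3)) + (1) + (exp(2*I*pi/3)) + (exp(-2*I*pi/3))] = 0/6 = 0
  <chi_4*chi_4, chi_1> = (1/6)[1*(1)*conj(1) + 1*(exp(2*I*pi/3))*conj(exp(I*pi/3)) + 1*(exp(-2*I*pi/3))*conj(exp(2*I*pi/3)) + 1*(1)*conj(-1) + 1*(exp(2*I*pi/3))*conj(exp(-2*I*pi/3)) + 1*(exp(-2*I*pi/3))*conj(exp(-I*pi/3))]
      = (1/6)[(1) + (exp(I*pi/3)) + (exp(2*I*pi/3)) + (-1) + (exp(-2*I*pi/3)) + (exp(-I*pi/3))] = 0/6 = 0
  <chi_4*chi_4, chi_2> = (1/6)[1*(1)*conj(1) + 1*(exp(2*I*pi/3))*conj(exp(2*I*pi/3)) + 1*(exp(-2*I*pi/3))*conj(exp(-2*I*pi/3)) + 1*(1)*conj(1) + 1*(exp(2*I*pi/3))*conj(exp(2*I*pi/3)) + 1*(exp(-2*I*pi/3))*conj(exp(-2*I*pi/3))]
      = (1/6)[(1) + (1) + (1) + (1) + (1) + (1)] = 6/6 = 1
  <chi_4*chi_4, chi_3> = (1/6)[1*(1)*conj(1) + 1*(exp(2*I*pi/3))*conj(-1) + 1*(exp(-2*I*pi/3))*conj(1) + 1*(1)*conj(-1) + 1*(exp(2*I*pi/3))*conj(1) + 1*(exp(-2*I*pi/3))*conj(-1)]
      = (1/6)[(1) + (-exp(2*I*pi/3)) + (exp(-2*I*pi/3)) + (-1) + (exp(2*I*pi/3)) + (-exp(-2*I*pi/3))] = 0/6 = 0
  <chi_4*chi_4, chi_4> = (1/6)[1*(1)*conj(1) + 1*(exp(2*I*pi/3))*conj(exp(-2*I*pi/3)) + 1*(exp(-2*I*pi/3))*conj(exp(2*I*pi/3)) + 1*(1)*conj(1) + 1*(exp(2*I*pi/3))*conj(exp(-2*I*pi/3)) + 1*(exp(-2*I*pi/3))*conj(exp(2*I*pi/3))]
      = (1/6)[(1) + (exp(-2*I*pi/3)) + (exp(2*I*pi/3)) + (1) + (exp(-2*I*pi/3)) + (exp(2*I*pi/3))] = 0/6 = 0
  <chi_4*chi_4, chi_5> = (1/6)[1*(1)*conj(1) + 1*(exp(2*I*pi/3))*conj(exp(-I*pi/3)) + 1*(exp(-2*I*pi/3))*conj(exp(-2*I*pi/3)) + 1*(1)*conj(-1) + 1*(exp(2*I*pi/3))*conj(exp(2*I*pi/3)) + 1*(exp(-2*I*pi/3))*conj(exp(I*pi/3))]
      = (1/6)[(1) + (-1) + (1) + (-1) + (1) + (-1)] = 0/6 = 0
(Exp terms are combined using exp(i*s)*conj(exp(i*t)) = exp(i*(s-t)), and sums of them are collapsed using the identity that for every m > 1 the m distinct m-th roots of unity sum to 0, e.g. 1 + exp(2*I*pi/3) + exp(-2*I*pi/3) = 0.)
Hence the multiplicities are chi_2: 1. Dimension check: dim(chi_4)*dim(chi_4) = 1*1 = 1 and sum (mult * dim) = 1*1 = 1.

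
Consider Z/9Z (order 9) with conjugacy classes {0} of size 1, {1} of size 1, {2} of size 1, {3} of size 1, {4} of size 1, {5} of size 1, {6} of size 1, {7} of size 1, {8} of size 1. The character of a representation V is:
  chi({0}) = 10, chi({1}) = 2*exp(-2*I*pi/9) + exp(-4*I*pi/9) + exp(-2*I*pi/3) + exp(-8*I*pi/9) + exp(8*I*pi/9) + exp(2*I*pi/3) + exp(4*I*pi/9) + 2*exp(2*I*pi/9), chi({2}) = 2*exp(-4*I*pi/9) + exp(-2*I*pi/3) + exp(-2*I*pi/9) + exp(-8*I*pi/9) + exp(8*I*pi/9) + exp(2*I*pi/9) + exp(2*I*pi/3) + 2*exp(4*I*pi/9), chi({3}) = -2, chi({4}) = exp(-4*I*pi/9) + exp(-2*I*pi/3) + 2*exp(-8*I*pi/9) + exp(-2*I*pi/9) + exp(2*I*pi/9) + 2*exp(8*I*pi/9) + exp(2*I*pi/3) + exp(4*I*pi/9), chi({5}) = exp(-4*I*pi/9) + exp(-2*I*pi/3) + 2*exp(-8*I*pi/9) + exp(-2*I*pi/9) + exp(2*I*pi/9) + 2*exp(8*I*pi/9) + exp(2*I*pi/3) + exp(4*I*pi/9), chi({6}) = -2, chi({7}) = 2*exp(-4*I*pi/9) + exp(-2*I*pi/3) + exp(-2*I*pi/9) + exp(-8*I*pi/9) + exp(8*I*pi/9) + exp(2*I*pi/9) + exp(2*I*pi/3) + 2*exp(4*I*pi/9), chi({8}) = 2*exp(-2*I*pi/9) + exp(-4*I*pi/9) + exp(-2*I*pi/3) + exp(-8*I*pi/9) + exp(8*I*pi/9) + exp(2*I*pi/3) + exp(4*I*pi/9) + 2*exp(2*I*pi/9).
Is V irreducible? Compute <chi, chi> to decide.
Not irreducible (reducible): <chi, chi> = 14 > 1.

<chi, chi> = (1/|G|) sum_C |C| * |chi(C)|^2 = (1/9)[1*|10|^2 + 1*|2*exp(-2*I*pi/9) + exp(-4*I*pi/9) + exp(-2*I*pi/3) + exp(-8*I*pi/9) + exp(8*I*pi/9) + exp(2*I*pi/3) + exp(4*I*pi/9) + 2*exp(2*I*pi/9)|^2 + 1*|2*exp(-4*I*pi/9) + exp(-2*I*pi/3) + exp(-2*I*pi/9) + exp(-8*I*pi/9) + exp(8*I*pi/9) + exp(2*I*pi/9) + exp(2*I*pi/3) + 2*exp(4*I*pi/9)|^2 + 1*|-2|^2 + 1*|exp(-4*I*pi/9) + exp(-2*I*pi/3) + 2*exp(-8*I*pi/9) + exp(-2*I*pi/9) + exp(2*I*pi/9) + 2*exp(8*I*pi/9) + exp(2*I*pi/3) + exp(4*I*pi/9)|^2 + 1*|exp(-4*I*pi/9) + exp(-2*I*pi/3) + 2*exp(-8*I*pi/9) + exp(-2*I*pi/9) + exp(2*I*pi/9) + 2*exp(8*I*pi/9) + exp(2*I*pi/3) + exp(4*I*pi/9)|^2 + 1*|-2|^2 + 1*|2*exp(-4*I*pi/9) + exp(-2*I*pi/3) + exp(-2*I*pi/9) + exp(-8*I*pi/9) + exp(8*I*pi/9) + exp(2*I*pi/9) + exp(2*I*pi/3) + 2*exp(4*I*pi/9)|^2 + 1*|2*exp(-2*I*pi/9) + exp(-4*I*pi/9) + exp(-2*I*pi/3) + exp(-8*I*pi/9) + exp(8*I*pi/9) + exp(2*I*pi/3) + exp(4*I*pi/9) + 2*exp(2*I*pi/9)|^2]
  = (1/9)[(100) + (14 + 12*exp(-4*I*pi/9) + 11*exp(-2*I*pi/3) + 9*exp(-2*I*pi/9) + 11*exp(-8*I*pi/9) + 11*exp(8*I*pi/9) + 9*exp(2*I*pi/9) + 11*exp(2*I*pi/3) + 12*exp(4*I*pi/9)) + (14 + 11*exp(-2*I*pi/3) + 9*exp(-4*I*pi/9) + 11*exp(-2*I*pi/9) + 12*exp(-8*I*pi/9) + 12*exp(8*I*pi/9) + 11*exp(2*I*pi/9) + 9*exp(4*I*pi/9) + 11*exp(2*I*pi/3)) + (4) + (14 + 11*exp(-4*I*pi/9) + 11*exp(-2*I*pi/3) + 12*exp(-2*I*pi/9) + 9*exp(-8*I*pi/9) + 9*exp(8*I*pi/9) + 12*exp(2*I*pi/9) + 11*exp(2*I*pi/3) + 11*exp(4*I*pi/9)) + (14 + 11*exp(-4*I*pi/9) + 11*exp(-2*I*pi/3) + 12*exp(-2*I*pi/9) + 9*exp(-8*I*pi/9) + 9*exp(8*I*pi/9) + 12*exp(2*I*pi/9) + 11*exp(2*I*pi/3) + 11*exp(4*I*pi/9)) + (4) + (14 + 11*exp(-2*I*pi/3) + 9*exp(-4*I*pi/9) + 11*exp(-2*I*pi/9) + 12*exp(-8*I*pi/9) + 12*exp(8*I*pi/9) + 11*exp(2*I*pi/9) + 9*exp(4*I*pi/9) + 11*exp(2*I*pi/3)) + (14 + 12*exp(-4*I*pi/9) + 11*exp(-2*I*pi/3) + 9*exp(-2*I*pi/9) + 11*exp(-8*I*pi/9) + 11*exp(8*I*pi/9) + 9*exp(2*I*pi/9) + 11*exp(2*I*pi/3) + 12*exp(4*I*pi/9))] = 126/9 = 14.
(Exp terms are combined using exp(i*s)*conj(exp(i*t)) = exp(i*(s-t)), and sums of them are collapsed using the identity that for every m > 1 the m distinct m-th roots of unity sum to 0, e.g. 1 + exp(2*I*pi/3) + exp(-2*I*pi/3) = 0.)
A character is irreducible iff <chi, chi> = 1, so this representation is reducible.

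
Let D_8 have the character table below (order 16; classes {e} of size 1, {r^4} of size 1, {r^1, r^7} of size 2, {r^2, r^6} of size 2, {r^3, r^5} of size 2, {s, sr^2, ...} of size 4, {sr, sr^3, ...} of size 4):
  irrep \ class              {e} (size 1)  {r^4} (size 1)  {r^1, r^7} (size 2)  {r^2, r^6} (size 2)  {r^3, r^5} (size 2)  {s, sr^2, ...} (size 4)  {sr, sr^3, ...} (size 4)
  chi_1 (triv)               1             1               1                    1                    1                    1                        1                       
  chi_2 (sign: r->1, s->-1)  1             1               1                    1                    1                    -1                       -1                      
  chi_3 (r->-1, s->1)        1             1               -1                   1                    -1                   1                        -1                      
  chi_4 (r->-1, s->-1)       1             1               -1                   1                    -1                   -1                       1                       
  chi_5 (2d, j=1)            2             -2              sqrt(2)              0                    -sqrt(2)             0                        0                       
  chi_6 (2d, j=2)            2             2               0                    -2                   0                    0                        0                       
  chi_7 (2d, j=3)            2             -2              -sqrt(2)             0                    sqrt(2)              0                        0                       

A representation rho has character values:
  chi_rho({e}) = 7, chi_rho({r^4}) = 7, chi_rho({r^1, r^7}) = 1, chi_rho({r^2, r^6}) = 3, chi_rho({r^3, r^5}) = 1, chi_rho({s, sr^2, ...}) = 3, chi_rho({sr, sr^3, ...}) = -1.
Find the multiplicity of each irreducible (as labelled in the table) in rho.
Multiplicities: chi_1: 2, chi_2: 1, chi_3: 2, chi_4: 0, chi_5: 0, chi_6: 1, chi_7: 0.

Working: Use <chi_rho, chi> = (1/|G|) sum_C |C| * chi_rho(C) * conj(chi(C)) with |G| = 16 for each irreducible chi in the table:
  <chi_rho, chi_1> = (1/16)[1*(7)*conj(1) + 1*(7)*conj(1) + 2*(1)*conj(1) + 2*(3)*conj(1) + 2*(1)*conj(1) + 4*(3)*conj(1) + 4*(-1)*conj(1)]
      = (1/16)[(7) + (7) + (2) + (6) + (2) + (12) + (-4)] = 32/16 = 2
  <chi_rho, chi_2> = (1/16)[1*(7)*conj(1) + 1*(7)*conj(1) + 2*(1)*conj(1) + 2*(3)*conj(1) + 2*(1)*conj(1) + 4*(3)*conj(-1) + 4*(-1)*conj(-1)]
      = (1/16)[(7) + (7) + (2) + (6) + (2) + (-12) + (4)] = 16/16 = 1
  <chi_rho, chi_3> = (1/16)[1*(7)*conj(1) + 1*(7)*conj(1) + 2*(1)*conj(-1) + 2*(3)*conj(1) + 2*(1)*conj(-1) + 4*(3)*conj(1) + 4*(-1)*conj(-1)]
      = (1/16)[(7) + (7) + (-2) + (6) + (-2) + (12) + (4)] = 32/16 = 2
  <chi_rho, chi_4> = (1/16)[1*(7)*conj(1) + 1*(7)*conj(1) + 2*(1)*conj(-1) + 2*(3)*conj(1) + 2*(1)*conj(-1) + 4*(3)*conj(-1) + 4*(-1)*conj(1)]
      = (1/16)[(7) + (7) + (-2) + (6) + (-2) + (-12) + (-4)] = 0/16 = 0
  <chi_rho, chi_5> = (1/16)[1*(7)*conj(2) + 1*(7)*conj(-2) + 2*(1)*conj(sqrt(2)) + 2*(3)*conj(0) + 2*(1)*conj(-sqrt(2)) + 4*(3)*conj(0) + 4*(-1)*conj(0)]
      = (1/16)[(14) + (-14) + (2*sqrt(2)) + (0) + (-2*sqrt(2)) + (0) + (0)] = 0/16 = 0
  <chi_rho, chi_6> = (1/16)[1*(7)*conj(2) + 1*(7)*conj(2) + 2*(1)*conj(0) + 2*(3)*conj(-2) + 2*(1)*conj(0) + 4*(3)*conj(0) + 4*(-1)*conj(0)]
      = (1/16)[(14) + (14) + (0) + (-12) + (0) + (0) + (0)] = 16/16 = 1
  <chi_rho, chi_7> = (1/16)[1*(7)*conj(2) + 1*(7)*conj(-2) + 2*(1)*conj(-sqrt(2)) + 2*(3)*conj(0) + 2*(1)*conj(sqrt(2)) + 4*(3)*conj(0) + 4*(-1)*conj(0)]
      = (1/16)[(14) + (-14) + (-2*sqrt(2)) + (0) + (2*sqrt(2)) + (0) + (0)] = 0/16 = 0
Dimension check: dim(rho) = sum (mult * dim) = 2*1 + 1*1 + 2*1 + 0*1 + 0*2 + 1*2 + 0*2 = 7 = chi_rho(e) = 7.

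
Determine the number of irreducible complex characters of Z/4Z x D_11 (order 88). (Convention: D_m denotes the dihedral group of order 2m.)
28

Solution. The number of irreducible complex representations of a finite group equals its number of conjugacy classes. For a direct product, #classes(G x H) = #classes(G) * #classes(H). Z/4Z has 4 classes (abelian), D_11 has 7 classes, so 4 * 7 = 28, so Z/4Z x D_11 (order 88) has exactly 28 irreducible complex representations.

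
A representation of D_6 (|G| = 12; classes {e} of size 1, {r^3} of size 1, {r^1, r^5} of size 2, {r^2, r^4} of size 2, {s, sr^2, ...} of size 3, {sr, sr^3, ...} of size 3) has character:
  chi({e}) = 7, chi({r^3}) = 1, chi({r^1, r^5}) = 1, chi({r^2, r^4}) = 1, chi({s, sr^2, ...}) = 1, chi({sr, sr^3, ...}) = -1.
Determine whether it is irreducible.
Not irreducible (reducible): <chi, chi> = 5 > 1.

Argument: <chi, chi> = (1/|G|) sum_C |C| * |chi(C)|^2 = (1/12)[1*|7|^2 + 1*|1|^2 + 2*|1|^2 + 2*|1|^2 + 3*|1|^2 + 3*|-1|^2]
  = (1/12)[(49) + (1) + (2) + (2) + (3) + (3)] = 60/12 = 5.
A character is irreducible iff <chi, chi> = 1, so this representation is reducible.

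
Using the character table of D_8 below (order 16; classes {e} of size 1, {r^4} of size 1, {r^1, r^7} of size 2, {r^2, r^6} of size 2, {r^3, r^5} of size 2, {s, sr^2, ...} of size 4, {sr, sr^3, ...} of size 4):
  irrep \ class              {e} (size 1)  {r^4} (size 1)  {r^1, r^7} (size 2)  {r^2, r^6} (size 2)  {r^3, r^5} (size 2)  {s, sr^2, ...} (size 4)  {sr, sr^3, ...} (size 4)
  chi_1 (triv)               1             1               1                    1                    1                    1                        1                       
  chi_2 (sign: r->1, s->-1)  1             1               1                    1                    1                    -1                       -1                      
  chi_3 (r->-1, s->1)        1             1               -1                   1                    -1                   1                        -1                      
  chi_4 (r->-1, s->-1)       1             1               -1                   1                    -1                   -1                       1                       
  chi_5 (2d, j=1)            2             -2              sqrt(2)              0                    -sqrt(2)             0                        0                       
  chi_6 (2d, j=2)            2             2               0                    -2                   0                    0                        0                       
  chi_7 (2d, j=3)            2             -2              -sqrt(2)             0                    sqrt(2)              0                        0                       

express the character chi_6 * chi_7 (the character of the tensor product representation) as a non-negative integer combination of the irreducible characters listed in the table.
chi_6 tensor chi_7 = chi_5 + chi_7 (all other irreducibles have multiplicity 0).

Argument: The character of a tensor product is the pointwise product (chi_6 * chi_7)(C) = chi_6(C) * chi_7(C):
  {e}: (2)*(2), {r^4}: (2)*(-2), {r^1, r^7}: (0)*(-sqrt(2)), {r^2, r^6}: (-2)*(0), {r^3, r^5}: (0)*(sqrt(2)), {s, sr^2, ...}: (0)*(0), {sr, sr^3, ...}: (0)*(0)
so (chi_6 * chi_7) takes values
  {e} -> 4, {r^4} -> -4, {r^1, r^7} -> 0, {r^2, r^6} -> 0, {r^3, r^5} -> 0, {s, sr^2, ...} -> 0, {sr, sr^3, ...} -> 0.
Now take the inner product of this character with each irreducible chi from the table, <chi_6*chi_7, chi> = (1/16) sum_C |C| (chi_6*chi_7)(C) conj(chi(C)):
  <chi_6*chi_7, chi_1> = (1/16)[1*(4)*conj(1) + 1*(-4)*conj(1) + 2*(0)*conj(1) + 2*(0)*conj(1) + 2*(0)*conj(1) + 4*(0)*conj(1) + 4*(0)*conj(1)]
      = (1/16)[(4) + (-4) + (0) + (0) + (0) + (0) + (0)] = 0/16 = 0
  <chi_6*chi_7, chi_2> = (1/16)[1*(4)*conj(1) + 1*(-4)*conj(1) + 2*(0)*conj(1) + 2*(0)*conj(1) + 2*(0)*conj(1) + 4*(0)*conj(-1) + 4*(0)*conj(-1)]
      = (1/16)[(4) + (-4) + (0) + (0) + (0) + (0) + (0)] = 0/16 = 0
  <chi_6*chi_7, chi_3> = (1/16)[1*(4)*conj(1) + 1*(-4)*conj(1) + 2*(0)*conj(-1) + 2*(0)*conj(1) + 2*(0)*conj(-1) + 4*(0)*conj(1) + 4*(0)*conj(-1)]
      = (1/16)[(4) + (-4) + (0) + (0) + (0) + (0) + (0)] = 0/16 = 0
  <chi_6*chi_7, chi_4> = (1/16)[1*(4)*conj(1) + 1*(-4)*conj(1) + 2*(0)*conj(-1) + 2*(0)*conj(1) + 2*(0)*conj(-1) + 4*(0)*conj(-1) + 4*(0)*conj(1)]
      = (1/16)[(4) + (-4) + (0) + (0) + (0) + (0) + (0)] = 0/16 = 0
  <chi_6*chi_7, chi_5> = (1/16)[1*(4)*conj(2) + 1*(-4)*conj(-2) + 2*(0)*conj(sqrt(2)) + 2*(0)*conj(0) + 2*(0)*conj(-sqrt(2)) + 4*(0)*conj(0) + 4*(0)*conj(0)]
      = (1/16)[(8) + (8) + (0) + (0) + (0) + (0) + (0)] = 16/16 = 1
  <chi_6*chi_7, chi_6> = (1/16)[1*(4)*conj(2) + 1*(-4)*conj(2) + 2*(0)*conj(0) + 2*(0)*conj(-2) + 2*(0)*conj(0) + 4*(0)*conj(0) + 4*(0)*conj(0)]
      = (1/16)[(8) + (-8) + (0) + (0) + (0) + (0) + (0)] = 0/16 = 0
  <chi_6*chi_7, chi_7> = (1/16)[1*(4)*conj(2) + 1*(-4)*conj(-2) + 2*(0)*conj(-sqrt(2)) + 2*(0)*conj(0) + 2*(0)*conj(sqrt(2)) + 4*(0)*conj(0) + 4*(0)*conj(0)]
      = (1/16)[(8) + (8) + (0) + (0) + (0) + (0) + (0)] = 16/16 = 1
Hence the multiplicities are chi_5: 1, chi_7: 1. Dimension check: dim(chi_6)*dim(chi_7) = 2*2 = 4 and sum (mult * dim) = 1*2 + 1*2 = 4.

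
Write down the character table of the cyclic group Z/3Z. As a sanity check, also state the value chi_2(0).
Character table of Z/3Z (irreps indexed chi_0,...,chi_2 with chi_k(m) = zeta_3^(k*m), zeta_3 = exp(2*pi*i/3)):
  irrep \ class  {0} (size 1)  {1} (size 1)    {2} (size 1)  
  chi_0          1             1               1             
  chi_1          1             exp(2*I*pi/3)   exp(-2*I*pi/3)
  chi_2          1             exp(-2*I*pi/3)  exp(2*I*pi/3) 

Spot check: chi_2(0) = zeta_3^(2*0) = zeta_3^0 = 1.

Z/3Z is abelian, so all 3 irreducible complex representations are 1-dimensional. They are given by chi_k(m) = zeta_3^(k*m) for k = 0,...,2. Row orthogonality: sum_m chi_k(m) conj(chi_l(m)) = 3 * [k = l].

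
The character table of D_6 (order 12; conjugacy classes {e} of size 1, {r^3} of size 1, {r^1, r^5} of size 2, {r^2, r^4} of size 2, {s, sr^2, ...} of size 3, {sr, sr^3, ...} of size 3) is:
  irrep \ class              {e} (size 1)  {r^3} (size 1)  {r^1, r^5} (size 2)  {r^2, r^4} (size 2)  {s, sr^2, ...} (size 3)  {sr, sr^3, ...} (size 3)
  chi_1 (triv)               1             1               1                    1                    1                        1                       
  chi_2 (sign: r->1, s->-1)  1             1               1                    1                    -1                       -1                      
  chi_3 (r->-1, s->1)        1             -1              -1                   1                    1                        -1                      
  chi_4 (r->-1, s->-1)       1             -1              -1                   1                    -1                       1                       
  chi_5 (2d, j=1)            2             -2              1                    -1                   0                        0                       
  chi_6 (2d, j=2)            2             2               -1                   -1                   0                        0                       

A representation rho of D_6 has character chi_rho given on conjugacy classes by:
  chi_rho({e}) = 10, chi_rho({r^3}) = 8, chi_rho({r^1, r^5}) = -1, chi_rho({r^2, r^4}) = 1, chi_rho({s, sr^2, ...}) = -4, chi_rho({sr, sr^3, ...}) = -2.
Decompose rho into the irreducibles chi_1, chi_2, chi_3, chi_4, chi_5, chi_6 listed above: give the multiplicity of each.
Multiplicities: chi_1: 0, chi_2: 3, chi_3: 0, chi_4: 1, chi_5: 0, chi_6: 3.

Solution. Use <chi_rho, chi> = (1/|G|) sum_C |C| * chi_rho(C) * conj(chi(C)) with |G| = 12 for each irreducible chi in the table:
  <chi_rho, chi_1> = (1/12)[1*(10)*conj(1) + 1*(8)*conj(1) + 2*(-1)*conj(1) + 2*(1)*conj(1) + 3*(-4)*conj(1) + 3*(-2)*conj(1)]
      = (1/12)[(10) + (8) + (-2) + (2) + (-12) + (-6)] = 0/12 = 0
  <chi_rho, chi_2> = (1/12)[1*(10)*conj(1) + 1*(8)*conj(1) + 2*(-1)*conj(1) + 2*(1)*conj(1) + 3*(-4)*conj(-1) + 3*(-2)*conj(-1)]
      = (1/12)[(10) + (8) + (-2) + (2) + (12) + (6)] = 36/12 = 3
  <chi_rho, chi_3> = (1/12)[1*(10)*conj(1) + 1*(8)*conj(-1) + 2*(-1)*conj(-1) + 2*(1)*conj(1) + 3*(-4)*conj(1) + 3*(-2)*conj(-1)]
      = (1/12)[(10) + (-8) + (2) + (2) + (-12) + (6)] = 0/12 = 0
  <chi_rho, chi_4> = (1/12)[1*(10)*conj(1) + 1*(8)*conj(-1) + 2*(-1)*conj(-1) + 2*(1)*conj(1) + 3*(-4)*conj(-1) + 3*(-2)*conj(1)]
      = (1/12)[(10) + (-8) + (2) + (2) + (12) + (-6)] = 12/12 = 1
  <chi_rho, chi_5> = (1/12)[1*(10)*conj(2) + 1*(8)*conj(-2) + 2*(-1)*conj(1) + 2*(1)*conj(-1) + 3*(-4)*conj(0) + 3*(-2)*conj(0)]
      = (1/12)[(20) + (-16) + (-2) + (-2) + (0) + (0)] = 0/12 = 0
  <chi_rho, chi_6> = (1/12)[1*(10)*conj(2) + 1*(8)*conj(2) + 2*(-1)*conj(-1) + 2*(1)*conj(-1) + 3*(-4)*conj(0) + 3*(-2)*conj(0)]
      = (1/12)[(20) + (16) + (2) + (-2) + (0) + (0)] = 36/12 = 3
Dimension check: dim(rho) = sum (mult * dim) = 0*1 + 3*1 + 0*1 + 1*1 + 0*2 + 3*2 = 10 = chi_rho(e) = 10.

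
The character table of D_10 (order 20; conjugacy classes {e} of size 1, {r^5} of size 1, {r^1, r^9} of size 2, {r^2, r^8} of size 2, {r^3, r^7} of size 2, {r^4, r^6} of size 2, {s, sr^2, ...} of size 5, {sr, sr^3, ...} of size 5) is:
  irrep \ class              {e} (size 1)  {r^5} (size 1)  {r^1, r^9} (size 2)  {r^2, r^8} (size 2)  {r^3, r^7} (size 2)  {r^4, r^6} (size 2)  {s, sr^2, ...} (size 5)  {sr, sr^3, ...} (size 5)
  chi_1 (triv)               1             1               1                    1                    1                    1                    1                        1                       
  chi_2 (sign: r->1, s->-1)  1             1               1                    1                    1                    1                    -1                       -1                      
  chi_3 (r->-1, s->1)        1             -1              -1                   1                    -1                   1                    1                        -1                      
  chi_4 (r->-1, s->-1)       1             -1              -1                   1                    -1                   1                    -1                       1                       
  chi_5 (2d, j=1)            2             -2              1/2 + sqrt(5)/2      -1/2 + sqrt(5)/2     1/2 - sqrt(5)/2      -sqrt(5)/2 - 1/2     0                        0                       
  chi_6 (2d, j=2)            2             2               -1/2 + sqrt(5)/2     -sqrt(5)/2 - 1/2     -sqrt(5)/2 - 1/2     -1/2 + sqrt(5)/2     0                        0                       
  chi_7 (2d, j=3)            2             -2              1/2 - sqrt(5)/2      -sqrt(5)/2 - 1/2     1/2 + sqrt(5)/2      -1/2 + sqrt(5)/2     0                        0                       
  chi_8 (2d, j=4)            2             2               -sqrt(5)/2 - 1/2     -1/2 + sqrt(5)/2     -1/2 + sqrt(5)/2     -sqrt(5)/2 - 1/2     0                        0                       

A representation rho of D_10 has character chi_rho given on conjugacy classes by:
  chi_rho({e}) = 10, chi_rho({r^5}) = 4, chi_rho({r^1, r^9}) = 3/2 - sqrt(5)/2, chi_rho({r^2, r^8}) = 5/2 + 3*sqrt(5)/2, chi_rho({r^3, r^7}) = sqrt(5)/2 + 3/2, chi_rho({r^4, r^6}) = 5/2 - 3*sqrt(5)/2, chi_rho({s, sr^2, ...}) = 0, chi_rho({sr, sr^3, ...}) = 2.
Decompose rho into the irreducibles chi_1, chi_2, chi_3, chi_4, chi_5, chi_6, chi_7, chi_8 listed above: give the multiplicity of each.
Multiplicities: chi_1: 2, chi_2: 1, chi_3: 0, chi_4: 1, chi_5: 1, chi_6: 0, chi_7: 0, chi_8: 2.

Derivation: Use <chi_rho, chi> = (1/|G|) sum_C |C| * chi_rho(C) * conj(chi(C)) with |G| = 20 for each irreducible chi in the table:
  <chi_rho, chi_1> = (1/20)[1*(10)*conj(1) + 1*(4)*conj(1) + 2*(3/2 - sqrt(5)/2)*conj(1) + 2*(5/2 + 3*sqrt(5)/2)*conj(1) + 2*(sqrt(5)/2 + 3/2)*conj(1) + 2*(5/2 - 3*sqrt(5)/2)*conj(1) + 5*(0)*conj(1) + 5*(2)*conj(1)]
      = (1/20)[(10) + (4) + (3 - sqrt(5)) + (5 + 3*sqrt(5)) + (sqrt(5) + 3) + (5 - 3*sqrt(5)) + (0) + (10)] = 40/20 = 2
  <chi_rho, chi_2> = (1/20)[1*(10)*conj(1) + 1*(4)*conj(1) + 2*(3/2 - sqrt(5)/2)*conj(1) + 2*(5/2 + 3*sqrt(5)/2)*conj(1) + 2*(sqrt(5)/2 + 3/2)*conj(1) + 2*(5/2 - 3*sqrt(5)/2)*conj(1) + 5*(0)*conj(-1) + 5*(2)*conj(-1)]
      = (1/20)[(10) + (4) + (3 - sqrt(5)) + (5 + 3*sqrt(5)) + (sqrt(5) + 3) + (5 - 3*sqrt(5)) + (0) + (-10)] = 20/20 = 1
  <chi_rho, chi_3> = (1/20)[1*(10)*conj(1) + 1*(4)*conj(-1) + 2*(3/2 - sqrt(5)/2)*conj(-1) + 2*(5/2 + 3*sqrt(5)/2)*conj(1) + 2*(sqrt(5)/2 + 3/2)*conj(-1) + 2*(5/2 - 3*sqrt(5)/2)*conj(1) + 5*(0)*conj(1) + 5*(2)*conj(-1)]
      = (1/20)[(10) + (-4) + (-3 + sqrt(5)) + (5 + 3*sqrt(5)) + (-3 - sqrt(5)) + (5 - 3*sqrt(5)) + (0) + (-10)] = 0/20 = 0
  <chi_rho, chi_4> = (1/20)[1*(10)*conj(1) + 1*(4)*conj(-1) + 2*(3/2 - sqrt(5)/2)*conj(-1) + 2*(5/2 + 3*sqrt(5)/2)*conj(1) + 2*(sqrt(5)/2 + 3/2)*conj(-1) + 2*(5/2 - 3*sqrt(5)/2)*conj(1) + 5*(0)*conj(-1) + 5*(2)*conj(1)]
      = (1/20)[(10) + (-4) + (-3 + sqrt(5)) + (5 + 3*sqrt(5)) + (-3 - sqrt(5)) + (5 - 3*sqrt(5)) + (0) + (10)] = 20/20 = 1
  <chi_rho, chi_5> = (1/20)[1*(10)*conj(2) + 1*(4)*conj(-2) + 2*(3/2 - sqrt(5)/2)*conj(1/2 + sqrt(5)/2) + 2*(5/2 + 3*sqrt(5)/2)*conj(-1/2 + sqrt(5)/2) + 2*(sqrt(5)/2 + 3/2)*conj(1/2 - sqrt(5)/2) + 2*(5/2 - 3*sqrt(5)/2)*conj(-sqrt(5)/2 - 1/2) + 5*(0)*conj(0) + 5*(2)*conj(0)]
      = (1/20)[(20) + (-8) + (-1 + sqrt(5)) + (sqrt(5) + 5) + (-sqrt(5) - 1) + (5 - sqrt(5)) + (0) + (0)] = 20/20 = 1
  <chi_rho, chi_6> = (1/20)[1*(10)*conj(2) + 1*(4)*conj(2) + 2*(3/2 - sqrt(5)/2)*conj(-1/2 + sqrt(5)/2) + 2*(5/2 + 3*sqrt(5)/2)*conj(-sqrt(5)/2 - 1/2) + 2*(sqrt(5)/2 + 3/2)*conj(-sqrt(5)/2 - 1/2) + 2*(5/2 - 3*sqrt(5)/2)*conj(-1/2 + sqrt(5)/2) + 5*(0)*conj(0) + 5*(2)*conj(0)]
      = (1/20)[(20) + (8) + (-4 + 2*sqrt(5)) + (-10 - 4*sqrt(5)) + (-2*sqrt(5) - 4) + (-10 + 4*sqrt(5)) + (0) + (0)] = 0/20 = 0
  <chi_rho, chi_7> = (1/20)[1*(10)*conj(2) + 1*(4)*conj(-2) + 2*(3/2 - sqrt(5)/2)*conj(1/2 - sqrt(5)/2) + 2*(5/2 + 3*sqrt(5)/2)*conj(-sqrt(5)/2 - 1/2) + 2*(sqrt(5)/2 + 3/2)*conj(1/2 + sqrt(5)/2) + 2*(5/2 - 3*sqrt(5)/2)*conj(-1/2 + sqrt(5)/2) + 5*(0)*conj(0) + 5*(2)*conj(0)]
      = (1/20)[(20) + (-8) + (4 - 2*sqrt(5)) + (-10 - 4*sqrt(5)) + (4 + 2*sqrt(5)) + (-10 + 4*sqrt(5)) + (0) + (0)] = 0/20 = 0
  <chi_rho, chi_8> = (1/20)[1*(10)*conj(2) + 1*(4)*conj(2) + 2*(3/2 - sqrt(5)/2)*conj(-sqrt(5)/2 - 1/2) + 2*(5/2 + 3*sqrt(5)/2)*conj(-1/2 + sqrt(5)/2) + 2*(sqrt(5)/2 + 3/2)*conj(-1/2 + sqrt(5)/2) + 2*(5/2 - 3*sqrt(5)/2)*conj(-sqrt(5)/2 - 1/2) + 5*(0)*conj(0) + 5*(2)*conj(0)]
      = (1/20)[(20) + (8) + (1 - sqrt(5)) + (sqrt(5) + 5) + (1 + sqrt(5)) + (5 - sqrt(5)) + (0) + (0)] = 40/20 = 2
Dimension check: dim(rho) = sum (mult * dim) = 2*1 + 1*1 + 0*1 + 1*1 + 1*2 + 0*2 + 0*2 + 2*2 = 10 = chi_rho(e) = 10.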